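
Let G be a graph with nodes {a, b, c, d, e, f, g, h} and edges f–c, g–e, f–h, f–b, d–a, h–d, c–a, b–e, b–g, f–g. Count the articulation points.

Removing f increases the component count from 1 to 2, so f is a cut vertex.
By contrast removing b leaves 1 component; it is not a cut vertex. No other vertex is a cut vertex either.

1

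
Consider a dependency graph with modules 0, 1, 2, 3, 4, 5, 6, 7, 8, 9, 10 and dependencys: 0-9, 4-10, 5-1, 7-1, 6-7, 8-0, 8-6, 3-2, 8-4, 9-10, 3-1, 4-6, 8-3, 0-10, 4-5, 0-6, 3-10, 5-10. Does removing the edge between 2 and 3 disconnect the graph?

Removing 2-3 leaves no path between 2 and 3: the component count goes from 1 to 2. So it is a bridge.

Yes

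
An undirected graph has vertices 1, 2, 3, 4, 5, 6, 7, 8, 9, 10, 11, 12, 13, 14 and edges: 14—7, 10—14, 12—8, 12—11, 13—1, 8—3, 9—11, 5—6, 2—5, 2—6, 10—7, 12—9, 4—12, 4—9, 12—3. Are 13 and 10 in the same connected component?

No

The component containing 13 is {1, 13}, and 10 is not in it.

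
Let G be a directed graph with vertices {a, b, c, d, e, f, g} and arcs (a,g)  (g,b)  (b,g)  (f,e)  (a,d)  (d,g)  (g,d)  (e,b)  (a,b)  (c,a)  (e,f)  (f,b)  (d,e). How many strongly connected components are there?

3

{b, d, e, f, g} are all mutually reachable — one SCC of size 5.
{c} is an SCC by itself.
{a} is an SCC by itself.
That gives 3 strongly connected components.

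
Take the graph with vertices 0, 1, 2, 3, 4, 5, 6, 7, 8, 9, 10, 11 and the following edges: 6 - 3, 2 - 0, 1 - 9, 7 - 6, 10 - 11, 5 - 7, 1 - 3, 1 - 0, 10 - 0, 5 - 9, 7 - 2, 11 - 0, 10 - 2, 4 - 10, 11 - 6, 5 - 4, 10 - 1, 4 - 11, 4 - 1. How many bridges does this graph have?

0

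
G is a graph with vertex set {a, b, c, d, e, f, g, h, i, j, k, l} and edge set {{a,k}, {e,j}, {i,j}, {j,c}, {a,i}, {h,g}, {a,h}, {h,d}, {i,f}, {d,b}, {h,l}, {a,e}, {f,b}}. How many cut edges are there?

4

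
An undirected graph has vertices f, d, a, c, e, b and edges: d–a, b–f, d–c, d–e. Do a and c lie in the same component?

From a we can reach a, c, d, e, which includes c.

Yes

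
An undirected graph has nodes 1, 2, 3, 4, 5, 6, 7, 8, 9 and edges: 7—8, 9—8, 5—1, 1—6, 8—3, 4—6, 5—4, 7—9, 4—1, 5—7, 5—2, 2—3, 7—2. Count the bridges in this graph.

The edges on the cycle 5-4-6-1-5 are not bridges since each lies on that cycle.
Every edge lies on some cycle, so there are no bridges.

0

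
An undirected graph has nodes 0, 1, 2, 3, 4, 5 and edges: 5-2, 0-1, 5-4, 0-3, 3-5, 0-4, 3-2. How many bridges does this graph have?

1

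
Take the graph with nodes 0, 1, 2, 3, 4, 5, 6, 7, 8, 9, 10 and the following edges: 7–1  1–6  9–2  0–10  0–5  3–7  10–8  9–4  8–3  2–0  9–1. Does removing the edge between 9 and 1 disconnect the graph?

No

After removing 9–1, the path 9-2-0-10-8-3-7-1 still connects them, so the edge is not a bridge.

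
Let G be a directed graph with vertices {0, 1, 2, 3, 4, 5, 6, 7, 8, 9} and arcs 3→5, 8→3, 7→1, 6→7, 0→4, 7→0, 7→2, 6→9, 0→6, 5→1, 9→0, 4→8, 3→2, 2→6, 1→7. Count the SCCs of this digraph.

1

{0, 1, 2, 3, 4, 5, 6, 7, 8, 9} are all mutually reachable — one SCC of size 10.
That gives 1 strongly connected component.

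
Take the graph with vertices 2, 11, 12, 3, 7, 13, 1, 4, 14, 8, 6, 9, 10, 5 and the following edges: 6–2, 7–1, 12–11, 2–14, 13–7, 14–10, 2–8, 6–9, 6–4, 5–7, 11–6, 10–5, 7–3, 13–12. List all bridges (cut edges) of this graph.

1-7, 2-8, 3-7, 4-6, 6-9

The edges on the cycle 13-12-11-6-2-14-10-5-7-13 are not bridges since each lies on that cycle.
But removing 9–6 disconnects 9 from 6; removing 6–4 disconnects 6 from 4; removing 7–1 disconnects 7 from 1; removing 8–2 disconnects 8 from 2 — these are bridges.
In total 5 edges are bridges.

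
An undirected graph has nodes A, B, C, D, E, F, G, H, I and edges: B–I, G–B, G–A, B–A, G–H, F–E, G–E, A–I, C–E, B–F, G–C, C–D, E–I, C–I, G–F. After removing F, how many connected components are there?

With F gone, the remaining components are: {A, B, C, D, E, G, H, I}.
That is 1 component.

1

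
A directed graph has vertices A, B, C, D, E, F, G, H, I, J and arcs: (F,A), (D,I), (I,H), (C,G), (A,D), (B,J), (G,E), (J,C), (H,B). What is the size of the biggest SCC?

1

{G} is an SCC by itself.
{B} is an SCC by itself.
{I} is an SCC by itself.
{J} is an SCC by itself.
{H} is an SCC by itself.
(and 5 more singleton SCCs)
The largest has 1 vertex.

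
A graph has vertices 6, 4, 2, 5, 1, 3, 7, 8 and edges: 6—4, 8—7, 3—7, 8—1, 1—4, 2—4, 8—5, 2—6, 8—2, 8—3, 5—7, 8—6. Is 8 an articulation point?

Deleting 8 raises the number of components from 1 to 2, so 8 is a cut vertex.

Yes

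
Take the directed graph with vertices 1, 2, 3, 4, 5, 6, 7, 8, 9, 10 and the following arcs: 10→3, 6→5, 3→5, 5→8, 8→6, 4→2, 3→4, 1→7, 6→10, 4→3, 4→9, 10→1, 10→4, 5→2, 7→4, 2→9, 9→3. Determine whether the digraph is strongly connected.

From 2 we can reach every vertex (1, 2, 3, 4, 5, 6, 7, 8, 9, 10), and every vertex can reach 2 (1, 2, 3, 4, 5, 6, 7, 8, 9, 10). So the whole graph is one strongly connected component.

Yes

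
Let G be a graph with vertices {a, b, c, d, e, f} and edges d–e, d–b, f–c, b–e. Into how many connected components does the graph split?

a is isolated — a component by itself.
Starting from c we can reach c, f. That is one component of size 2.
Starting from b we can reach b, d, e. That is one component of size 3.
Total: 3 components.

3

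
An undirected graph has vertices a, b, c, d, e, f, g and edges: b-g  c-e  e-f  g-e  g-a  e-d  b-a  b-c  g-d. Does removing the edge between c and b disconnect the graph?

After removing c-b, the path c-e-g-b still connects them, so the edge is not a bridge.

No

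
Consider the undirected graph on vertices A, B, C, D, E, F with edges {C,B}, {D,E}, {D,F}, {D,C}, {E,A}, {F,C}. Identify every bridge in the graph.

A-E, B-C, D-E

The edges on the cycle D-F-C-D are not bridges since each lies on that cycle.
But removing E - A disconnects E from A; removing C - B disconnects C from B; removing D - E disconnects D from E — these are bridges.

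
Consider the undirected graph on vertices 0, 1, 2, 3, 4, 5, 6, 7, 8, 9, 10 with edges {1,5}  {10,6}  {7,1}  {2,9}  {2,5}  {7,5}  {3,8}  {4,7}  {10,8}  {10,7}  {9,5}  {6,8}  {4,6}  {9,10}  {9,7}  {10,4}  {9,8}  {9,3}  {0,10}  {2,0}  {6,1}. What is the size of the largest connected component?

Starting from 0 we can reach 0, 1, 2, 3, 4, 5, 6, 7, 8, 9, 10. That is one component of size 11.
The largest has 11 vertices.

11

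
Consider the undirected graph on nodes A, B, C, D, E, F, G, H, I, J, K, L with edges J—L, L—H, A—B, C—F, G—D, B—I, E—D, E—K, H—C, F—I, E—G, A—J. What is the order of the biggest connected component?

Starting from D we can reach D, E, G, K. That is one component of size 4.
Starting from A we can reach A, B, C, F, H, I, J, L. That is one component of size 8.
The largest has 8 vertices.

8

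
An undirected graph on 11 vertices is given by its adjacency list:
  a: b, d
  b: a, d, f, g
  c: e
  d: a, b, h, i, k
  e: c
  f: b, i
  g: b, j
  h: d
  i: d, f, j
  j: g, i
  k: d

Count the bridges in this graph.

The edges on the cycle d-b-f-i-d are not bridges since each lies on that cycle.
But removing d-h disconnects d from h; removing e-c disconnects e from c; removing d-k disconnects d from k — these are bridges.
That makes 3 bridges.

3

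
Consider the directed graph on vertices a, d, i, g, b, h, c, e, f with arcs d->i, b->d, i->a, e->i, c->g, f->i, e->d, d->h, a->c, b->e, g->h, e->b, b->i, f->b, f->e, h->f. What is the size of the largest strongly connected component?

9

{a, b, c, d, e, f, g, h, i} are all mutually reachable — one SCC of size 9.
The largest has 9 vertices.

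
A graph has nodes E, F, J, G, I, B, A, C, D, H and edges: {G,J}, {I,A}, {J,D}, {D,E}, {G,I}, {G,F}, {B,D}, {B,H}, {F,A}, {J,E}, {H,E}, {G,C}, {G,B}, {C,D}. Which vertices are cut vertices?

G

Removing G increases the component count from 1 to 2, so G is a cut vertex.
By contrast removing D leaves 1 component; it is not a cut vertex. No other vertex is a cut vertex either.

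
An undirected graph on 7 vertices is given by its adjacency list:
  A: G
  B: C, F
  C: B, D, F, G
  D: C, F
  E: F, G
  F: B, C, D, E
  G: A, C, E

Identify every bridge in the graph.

The edges on the cycle G-C-F-E-G are not bridges since each lies on that cycle.
But removing G-A disconnects G from A — this is a bridge.

A-G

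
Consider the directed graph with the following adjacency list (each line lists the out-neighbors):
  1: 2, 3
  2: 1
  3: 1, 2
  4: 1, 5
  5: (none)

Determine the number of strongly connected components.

3

{1, 2, 3} are all mutually reachable — one SCC of size 3.
{4} is an SCC by itself.
{5} is an SCC by itself.
That gives 3 strongly connected components.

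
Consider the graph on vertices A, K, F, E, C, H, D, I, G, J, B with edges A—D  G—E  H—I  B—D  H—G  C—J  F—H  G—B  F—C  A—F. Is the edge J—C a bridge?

Yes

Removing J—C leaves no path between J and C: the component count goes from 2 to 3. So it is a bridge.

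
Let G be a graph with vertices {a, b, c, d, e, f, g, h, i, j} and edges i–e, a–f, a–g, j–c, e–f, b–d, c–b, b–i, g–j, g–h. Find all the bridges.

b-d, g-h

The edges on the cycle a-g-j-c-b-i-e-f-a are not bridges since each lies on that cycle.
But removing g–h disconnects g from h; removing d–b disconnects d from b — these are bridges.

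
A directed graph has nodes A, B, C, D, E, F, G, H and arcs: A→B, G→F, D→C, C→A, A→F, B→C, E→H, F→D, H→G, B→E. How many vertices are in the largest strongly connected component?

8

{A, B, C, D, E, F, G, H} are all mutually reachable — one SCC of size 8.
The largest has 8 vertices.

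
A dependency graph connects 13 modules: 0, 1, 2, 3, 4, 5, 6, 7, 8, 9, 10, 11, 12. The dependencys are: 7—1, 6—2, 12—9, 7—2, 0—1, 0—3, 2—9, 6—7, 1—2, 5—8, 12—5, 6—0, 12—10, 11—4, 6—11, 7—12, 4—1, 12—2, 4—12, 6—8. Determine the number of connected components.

Starting from 0 we can reach 0, 1, 2, 3, 4, 5, 6, 7, 8, 9, 10, 11, 12. That is one component of size 13.
Total: 1 component.

1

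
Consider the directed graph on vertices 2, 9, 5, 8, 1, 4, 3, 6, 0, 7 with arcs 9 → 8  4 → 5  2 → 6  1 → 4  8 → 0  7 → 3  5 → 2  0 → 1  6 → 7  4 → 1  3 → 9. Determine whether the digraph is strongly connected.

From 5 we can reach every vertex (0, 1, 2, 3, 4, 5, 6, 7, 8, 9), and every vertex can reach 5 (0, 1, 2, 3, 4, 5, 6, 7, 8, 9). So the whole graph is one strongly connected component.

Yes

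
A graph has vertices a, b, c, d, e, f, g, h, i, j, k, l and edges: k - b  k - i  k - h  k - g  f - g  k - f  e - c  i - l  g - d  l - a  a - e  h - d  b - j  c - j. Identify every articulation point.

k

Removing k increases the component count from 1 to 2, so k is a cut vertex.
By contrast removing f leaves 1 component; it is not a cut vertex. No other vertex is a cut vertex either.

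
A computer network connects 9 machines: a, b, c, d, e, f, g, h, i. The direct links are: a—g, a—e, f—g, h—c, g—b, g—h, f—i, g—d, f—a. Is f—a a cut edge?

After removing f—a, the path f-g-a still connects them, so the edge is not a bridge.

No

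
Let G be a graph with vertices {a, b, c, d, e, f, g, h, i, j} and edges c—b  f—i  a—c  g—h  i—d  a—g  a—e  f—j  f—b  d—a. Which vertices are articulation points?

a, f, g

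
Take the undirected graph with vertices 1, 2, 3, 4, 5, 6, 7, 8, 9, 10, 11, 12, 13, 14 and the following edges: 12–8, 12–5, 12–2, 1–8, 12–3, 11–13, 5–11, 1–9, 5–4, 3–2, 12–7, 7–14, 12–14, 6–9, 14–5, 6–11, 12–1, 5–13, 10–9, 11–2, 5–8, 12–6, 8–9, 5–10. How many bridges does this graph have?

1

The edges on the cycle 12-7-14-5-11-2-12 are not bridges since each lies on that cycle.
But removing 5–4 disconnects 5 from 4 — this is a bridge.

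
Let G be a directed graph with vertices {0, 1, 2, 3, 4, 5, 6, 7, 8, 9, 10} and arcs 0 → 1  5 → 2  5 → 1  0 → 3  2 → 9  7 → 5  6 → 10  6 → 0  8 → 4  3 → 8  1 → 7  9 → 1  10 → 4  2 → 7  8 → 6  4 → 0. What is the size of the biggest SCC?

{0, 3, 4, 6, 8, 10} are all mutually reachable — one SCC of size 6.
{1, 2, 5, 7, 9} are all mutually reachable — one SCC of size 5.
The largest has 6 vertices.

6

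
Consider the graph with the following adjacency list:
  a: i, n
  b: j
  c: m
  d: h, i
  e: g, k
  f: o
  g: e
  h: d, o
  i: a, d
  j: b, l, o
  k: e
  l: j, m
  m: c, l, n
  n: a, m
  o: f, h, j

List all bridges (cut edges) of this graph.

b-j, c-m, e-g, e-k, f-o

The edges on the cycle d-h-o-j-l-m-n-a-i-d are not bridges since each lies on that cycle.
But removing e-k disconnects e from k; removing b-j disconnects b from j; removing o-f disconnects o from f; removing g-e disconnects g from e — these are bridges.
In total 5 edges are bridges.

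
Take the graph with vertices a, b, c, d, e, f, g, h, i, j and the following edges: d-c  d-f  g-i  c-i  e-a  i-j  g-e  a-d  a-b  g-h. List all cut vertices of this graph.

Removing a increases the component count from 1 to 2, so a is a cut vertex.
Removing d increases the component count from 1 to 2, so d is a cut vertex.
Removing g increases the component count from 1 to 2, so g is a cut vertex.
Likewise i is a cut vertex.
By contrast removing h leaves 1 component; it is not a cut vertex. No other vertex is a cut vertex either.

a, d, g, i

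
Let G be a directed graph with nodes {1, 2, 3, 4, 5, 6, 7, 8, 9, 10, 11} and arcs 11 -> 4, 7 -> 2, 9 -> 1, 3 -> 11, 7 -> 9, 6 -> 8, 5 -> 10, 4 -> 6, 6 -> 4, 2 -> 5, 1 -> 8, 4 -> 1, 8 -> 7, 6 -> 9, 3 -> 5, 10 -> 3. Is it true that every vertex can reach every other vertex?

Yes

From 6 we can reach every vertex (1, 2, 3, 4, 5, 6, 7, 8, 9, 10, 11), and every vertex can reach 6 (1, 2, 3, 4, 5, 6, 7, 8, 9, 10, 11). So the whole graph is one strongly connected component.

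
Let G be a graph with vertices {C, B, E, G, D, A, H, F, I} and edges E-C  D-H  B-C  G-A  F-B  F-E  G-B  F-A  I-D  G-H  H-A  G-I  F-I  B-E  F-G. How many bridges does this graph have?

0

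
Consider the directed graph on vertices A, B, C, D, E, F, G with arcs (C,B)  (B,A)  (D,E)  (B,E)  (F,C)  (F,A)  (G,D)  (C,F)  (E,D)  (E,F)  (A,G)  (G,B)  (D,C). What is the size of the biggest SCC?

7

{A, B, C, D, E, F, G} are all mutually reachable — one SCC of size 7.
The largest has 7 vertices.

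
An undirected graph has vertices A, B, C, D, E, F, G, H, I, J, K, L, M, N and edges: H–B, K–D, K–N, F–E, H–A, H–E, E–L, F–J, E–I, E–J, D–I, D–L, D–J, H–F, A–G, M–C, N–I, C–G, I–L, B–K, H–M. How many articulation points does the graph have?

1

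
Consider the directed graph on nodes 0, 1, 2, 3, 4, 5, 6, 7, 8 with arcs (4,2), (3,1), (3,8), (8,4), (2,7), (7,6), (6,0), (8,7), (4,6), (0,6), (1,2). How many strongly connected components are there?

{0, 6} are all mutually reachable — one SCC of size 2.
{5} is an SCC by itself.
{3} is an SCC by itself.
{4} is an SCC by itself.
{1} is an SCC by itself.
(and 3 more singleton SCCs)
That gives 8 strongly connected components.

8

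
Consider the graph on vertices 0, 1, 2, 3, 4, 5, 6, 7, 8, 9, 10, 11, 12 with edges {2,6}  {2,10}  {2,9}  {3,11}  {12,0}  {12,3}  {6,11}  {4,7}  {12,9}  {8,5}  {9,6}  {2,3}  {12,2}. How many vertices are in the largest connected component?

1 is isolated — a component by itself.
Starting from 5 we can reach 5, 8. That is one component of size 2.
Starting from 4 we can reach 4, 7. That is one component of size 2.
Starting from 0 we can reach 0, 2, 3, 6, 9, 10, 11, 12. That is one component of size 8.
The largest has 8 vertices.

8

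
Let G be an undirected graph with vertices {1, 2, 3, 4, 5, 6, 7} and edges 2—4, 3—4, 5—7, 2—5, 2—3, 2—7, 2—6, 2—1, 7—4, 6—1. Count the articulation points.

Removing 2 increases the component count from 1 to 2, so 2 is a cut vertex.
By contrast removing 6 leaves 1 component; it is not a cut vertex. No other vertex is a cut vertex either.

1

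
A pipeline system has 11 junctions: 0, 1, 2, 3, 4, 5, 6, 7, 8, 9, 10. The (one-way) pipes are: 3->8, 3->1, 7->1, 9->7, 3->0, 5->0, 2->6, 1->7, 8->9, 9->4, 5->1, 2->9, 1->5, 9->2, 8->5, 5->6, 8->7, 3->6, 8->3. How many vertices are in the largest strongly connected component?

{1, 5, 7} are all mutually reachable — one SCC of size 3.
{2, 9} are all mutually reachable — one SCC of size 2.
{3, 8} are all mutually reachable — one SCC of size 2.
{0} is an SCC by itself.
{4} is an SCC by itself.
(and 2 more singleton SCCs)
The largest has 3 vertices.

3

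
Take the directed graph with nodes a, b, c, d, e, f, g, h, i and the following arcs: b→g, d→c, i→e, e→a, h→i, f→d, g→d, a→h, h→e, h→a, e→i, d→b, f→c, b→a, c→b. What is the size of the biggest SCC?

4

{b, c, d, g} are all mutually reachable — one SCC of size 4.
{a, e, h, i} are all mutually reachable — one SCC of size 4.
{f} is an SCC by itself.
The largest has 4 vertices.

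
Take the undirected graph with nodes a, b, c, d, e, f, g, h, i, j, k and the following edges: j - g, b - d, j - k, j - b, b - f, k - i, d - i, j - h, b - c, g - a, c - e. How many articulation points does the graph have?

4

Removing b increases the component count from 1 to 3, so b is a cut vertex.
Removing c increases the component count from 1 to 2, so c is a cut vertex.
Removing g increases the component count from 1 to 2, so g is a cut vertex.
Likewise j is a cut vertex.
By contrast removing i leaves 1 component; it is not a cut vertex. No other vertex is a cut vertex either.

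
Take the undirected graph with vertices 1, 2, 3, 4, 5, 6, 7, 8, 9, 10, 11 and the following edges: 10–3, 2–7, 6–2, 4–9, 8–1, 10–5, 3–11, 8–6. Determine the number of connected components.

3

Starting from 4 we can reach 4, 9. That is one component of size 2.
Starting from 3 we can reach 3, 5, 10, 11. That is one component of size 4.
Starting from 1 we can reach 1, 2, 6, 7, 8. That is one component of size 5.
Total: 3 components.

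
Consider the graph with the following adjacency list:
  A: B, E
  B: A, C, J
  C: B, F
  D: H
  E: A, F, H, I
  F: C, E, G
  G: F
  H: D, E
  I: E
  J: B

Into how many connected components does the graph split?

1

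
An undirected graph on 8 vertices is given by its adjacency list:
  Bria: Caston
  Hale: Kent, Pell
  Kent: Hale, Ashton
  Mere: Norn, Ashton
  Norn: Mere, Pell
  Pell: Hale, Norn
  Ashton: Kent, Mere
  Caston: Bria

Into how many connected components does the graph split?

2

Starting from Bria we can reach Bria, Caston. That is one component of size 2.
Starting from Hale we can reach Hale, Kent, Mere, Norn, Pell, Ashton. That is one component of size 6.
Total: 2 components.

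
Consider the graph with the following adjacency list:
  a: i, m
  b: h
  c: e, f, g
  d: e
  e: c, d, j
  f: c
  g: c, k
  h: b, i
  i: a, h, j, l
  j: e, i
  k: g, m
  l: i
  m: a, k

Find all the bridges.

b-h, c-f, d-e, h-i, i-l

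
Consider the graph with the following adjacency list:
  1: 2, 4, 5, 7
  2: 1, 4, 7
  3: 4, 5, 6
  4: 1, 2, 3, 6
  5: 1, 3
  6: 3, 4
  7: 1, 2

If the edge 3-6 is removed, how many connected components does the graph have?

1

3 and 6 are still connected via 3-4-6, so the component count stays at 1.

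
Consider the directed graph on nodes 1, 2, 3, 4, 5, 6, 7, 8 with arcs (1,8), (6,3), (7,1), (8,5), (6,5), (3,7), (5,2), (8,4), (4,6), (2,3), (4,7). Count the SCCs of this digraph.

{1, 2, 3, 4, 5, 6, 7, 8} are all mutually reachable — one SCC of size 8.
That gives 1 strongly connected component.

1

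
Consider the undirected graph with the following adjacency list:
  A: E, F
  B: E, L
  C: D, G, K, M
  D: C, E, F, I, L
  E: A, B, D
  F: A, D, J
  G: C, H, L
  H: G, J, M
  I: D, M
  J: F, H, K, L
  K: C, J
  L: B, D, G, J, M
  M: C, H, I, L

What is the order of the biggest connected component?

13

Starting from A we can reach A, B, C, D, E, F, G, H, I, J, K, L, M. That is one component of size 13.
The largest has 13 vertices.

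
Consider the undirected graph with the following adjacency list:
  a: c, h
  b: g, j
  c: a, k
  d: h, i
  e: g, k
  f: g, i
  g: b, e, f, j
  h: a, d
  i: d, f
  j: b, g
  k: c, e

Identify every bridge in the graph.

The edges on the cycle g-b-j-g are not bridges since each lies on that cycle.
Every edge lies on some cycle, so there are no bridges.

none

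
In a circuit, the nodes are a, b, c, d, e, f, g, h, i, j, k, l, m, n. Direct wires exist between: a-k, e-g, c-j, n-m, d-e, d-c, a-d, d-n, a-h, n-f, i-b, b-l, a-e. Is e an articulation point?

Deleting e raises the number of components from 2 to 3, so e is a cut vertex.

Yes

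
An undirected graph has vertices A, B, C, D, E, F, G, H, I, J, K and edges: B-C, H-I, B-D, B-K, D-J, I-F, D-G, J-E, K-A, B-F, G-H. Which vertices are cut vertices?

B, D, J, K

Removing B increases the component count from 1 to 3, so B is a cut vertex.
Removing D increases the component count from 1 to 2, so D is a cut vertex.
Removing J increases the component count from 1 to 2, so J is a cut vertex.
Likewise K is a cut vertex.
By contrast removing I leaves 1 component; it is not a cut vertex. No other vertex is a cut vertex either.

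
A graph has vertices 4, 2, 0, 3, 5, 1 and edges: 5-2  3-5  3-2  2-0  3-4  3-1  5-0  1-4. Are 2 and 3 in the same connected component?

Yes

From 2 we can reach 0, 1, 2, 3, 4, 5, which includes 3.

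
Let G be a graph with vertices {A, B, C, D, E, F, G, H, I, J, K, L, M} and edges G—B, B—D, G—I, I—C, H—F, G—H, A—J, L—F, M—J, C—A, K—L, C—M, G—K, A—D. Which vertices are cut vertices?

Removing G increases the component count from 2 to 3, so G is a cut vertex.
By contrast removing F leaves 2 components; it is not a cut vertex. No other vertex is a cut vertex either.

G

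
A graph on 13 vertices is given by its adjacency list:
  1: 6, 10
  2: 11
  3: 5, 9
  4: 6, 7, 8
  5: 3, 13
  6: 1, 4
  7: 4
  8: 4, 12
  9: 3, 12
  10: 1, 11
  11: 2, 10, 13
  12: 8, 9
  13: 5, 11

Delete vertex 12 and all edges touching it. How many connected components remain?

With 12 gone, the remaining components are: {1, 2, 3, 4, 5, 6, 7, 8, 9, 10, 11, 13}.
That is 1 component.

1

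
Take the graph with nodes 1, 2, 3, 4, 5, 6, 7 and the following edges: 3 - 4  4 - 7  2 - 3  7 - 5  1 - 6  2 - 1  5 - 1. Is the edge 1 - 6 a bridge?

Yes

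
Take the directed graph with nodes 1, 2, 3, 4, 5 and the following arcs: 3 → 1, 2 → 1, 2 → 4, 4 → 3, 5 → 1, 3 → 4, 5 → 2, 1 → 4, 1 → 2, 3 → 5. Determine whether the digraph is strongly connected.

Yes

From 1 we can reach every vertex (1, 2, 3, 4, 5), and every vertex can reach 1 (1, 2, 3, 4, 5). So the whole graph is one strongly connected component.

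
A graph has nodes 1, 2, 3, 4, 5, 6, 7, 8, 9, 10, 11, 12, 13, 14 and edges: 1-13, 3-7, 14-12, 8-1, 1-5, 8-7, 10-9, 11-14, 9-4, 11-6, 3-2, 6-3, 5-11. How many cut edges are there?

6

The edges on the cycle 8-1-5-11-6-3-7-8 are not bridges since each lies on that cycle.
But removing 1-13 disconnects 1 from 13; removing 10-9 disconnects 10 from 9; removing 14-11 disconnects 14 from 11; removing 14-12 disconnects 14 from 12 — these are bridges.
In total 6 edges are bridges.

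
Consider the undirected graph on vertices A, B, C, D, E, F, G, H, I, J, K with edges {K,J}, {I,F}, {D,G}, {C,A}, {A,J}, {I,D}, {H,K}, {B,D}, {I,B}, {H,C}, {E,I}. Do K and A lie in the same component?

From K we can reach A, C, H, J, K, which includes A.

Yes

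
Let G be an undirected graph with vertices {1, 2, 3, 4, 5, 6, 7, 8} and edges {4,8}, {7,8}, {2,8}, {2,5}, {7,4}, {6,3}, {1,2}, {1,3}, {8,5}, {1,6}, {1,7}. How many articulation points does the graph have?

Removing 1 increases the component count from 1 to 2, so 1 is a cut vertex.
By contrast removing 7 leaves 1 component; it is not a cut vertex. No other vertex is a cut vertex either.

1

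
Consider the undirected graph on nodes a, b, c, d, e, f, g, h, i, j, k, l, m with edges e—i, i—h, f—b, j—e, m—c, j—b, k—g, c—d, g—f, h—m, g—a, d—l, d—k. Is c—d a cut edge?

No

After removing c—d, the path c-m-h-i-e-j-b-f-g-k-d still connects them, so the edge is not a bridge.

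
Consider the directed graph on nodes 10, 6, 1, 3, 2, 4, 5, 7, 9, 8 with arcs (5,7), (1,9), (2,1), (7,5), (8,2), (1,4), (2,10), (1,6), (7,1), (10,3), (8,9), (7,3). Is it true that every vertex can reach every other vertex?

No

There is no directed path from 3 to 7, so the graph is not strongly connected.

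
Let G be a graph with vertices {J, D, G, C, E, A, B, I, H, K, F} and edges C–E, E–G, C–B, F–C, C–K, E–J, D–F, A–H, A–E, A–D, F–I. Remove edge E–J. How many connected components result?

Before removal there is 1 component.
E–J is a bridge — removing it separates E's side from J's side.
After removal: 2 components.

2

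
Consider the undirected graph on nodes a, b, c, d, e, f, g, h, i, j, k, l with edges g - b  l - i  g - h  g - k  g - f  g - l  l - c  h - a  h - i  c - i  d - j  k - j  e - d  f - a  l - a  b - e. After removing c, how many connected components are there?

With c gone, the remaining components are: {a, b, d, e, f, g, h, i, j, k, l}.
That is 1 component.

1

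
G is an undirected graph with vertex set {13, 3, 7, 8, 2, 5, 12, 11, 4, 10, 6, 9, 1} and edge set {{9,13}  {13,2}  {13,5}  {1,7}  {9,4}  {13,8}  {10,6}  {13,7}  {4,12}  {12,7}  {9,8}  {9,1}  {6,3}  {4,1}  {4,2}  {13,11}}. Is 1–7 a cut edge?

No

After removing 1–7, the path 1-9-13-7 still connects them, so the edge is not a bridge.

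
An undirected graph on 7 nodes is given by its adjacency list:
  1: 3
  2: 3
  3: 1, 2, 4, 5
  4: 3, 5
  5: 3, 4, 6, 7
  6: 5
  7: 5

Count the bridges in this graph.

The edges on the cycle 3-5-4-3 are not bridges since each lies on that cycle.
But removing 5-7 disconnects 5 from 7; removing 1-3 disconnects 1 from 3; removing 2-3 disconnects 2 from 3; removing 6-5 disconnects 6 from 5 — these are bridges.
That makes 4 bridges.

4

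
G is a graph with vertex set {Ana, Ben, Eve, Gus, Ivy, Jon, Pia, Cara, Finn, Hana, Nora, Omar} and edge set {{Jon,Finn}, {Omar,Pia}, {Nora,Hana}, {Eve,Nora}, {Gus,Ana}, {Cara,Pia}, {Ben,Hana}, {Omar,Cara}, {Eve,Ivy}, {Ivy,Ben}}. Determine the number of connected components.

4

Starting from Ana we can reach Ana, Gus. That is one component of size 2.
Starting from Jon we can reach Jon, Finn. That is one component of size 2.
Starting from Pia we can reach Pia, Cara, Omar. That is one component of size 3.
Starting from Ben we can reach Ben, Eve, Ivy, Hana, Nora. That is one component of size 5.
Total: 4 components.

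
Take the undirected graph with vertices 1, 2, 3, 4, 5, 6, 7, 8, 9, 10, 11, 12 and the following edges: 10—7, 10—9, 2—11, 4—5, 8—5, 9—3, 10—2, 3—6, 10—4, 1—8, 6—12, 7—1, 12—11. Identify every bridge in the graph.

The edges on the cycle 10-7-1-8-5-4-10 are not bridges since each lies on that cycle.
Every edge lies on some cycle, so there are no bridges.

none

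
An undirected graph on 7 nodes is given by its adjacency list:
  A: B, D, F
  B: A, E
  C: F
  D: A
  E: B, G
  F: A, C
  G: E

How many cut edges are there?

6

removing A-D disconnects A from D; removing C-F disconnects C from F; removing B-A disconnects B from A; removing B-E disconnects B from E — these are bridges.
In total 6 edges are bridges.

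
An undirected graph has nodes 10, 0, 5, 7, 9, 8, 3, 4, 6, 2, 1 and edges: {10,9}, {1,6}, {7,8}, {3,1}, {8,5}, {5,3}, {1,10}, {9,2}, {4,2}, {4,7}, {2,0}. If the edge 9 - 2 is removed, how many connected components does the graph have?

9 and 2 are still connected via 9-10-1-3-5-8-7-4-2, so the component count stays at 1.

1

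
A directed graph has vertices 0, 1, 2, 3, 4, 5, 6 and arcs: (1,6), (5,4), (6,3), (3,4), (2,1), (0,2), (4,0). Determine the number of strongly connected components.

{0, 1, 2, 3, 4, 6} are all mutually reachable — one SCC of size 6.
{5} is an SCC by itself.
That gives 2 strongly connected components.

2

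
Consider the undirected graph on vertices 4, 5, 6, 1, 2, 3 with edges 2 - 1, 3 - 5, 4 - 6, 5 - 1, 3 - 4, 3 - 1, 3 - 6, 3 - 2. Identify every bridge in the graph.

none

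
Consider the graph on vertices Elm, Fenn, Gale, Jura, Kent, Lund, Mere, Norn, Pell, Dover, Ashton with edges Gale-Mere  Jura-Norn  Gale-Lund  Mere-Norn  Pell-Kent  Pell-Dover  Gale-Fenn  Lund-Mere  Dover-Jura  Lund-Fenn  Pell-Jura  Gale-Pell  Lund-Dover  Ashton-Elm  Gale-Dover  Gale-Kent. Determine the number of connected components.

Starting from Elm we can reach Elm, Ashton. That is one component of size 2.
Starting from Fenn we can reach Fenn, Gale, Jura, Kent, Lund, Mere, Norn, Pell, Dover. That is one component of size 9.
Total: 2 components.

2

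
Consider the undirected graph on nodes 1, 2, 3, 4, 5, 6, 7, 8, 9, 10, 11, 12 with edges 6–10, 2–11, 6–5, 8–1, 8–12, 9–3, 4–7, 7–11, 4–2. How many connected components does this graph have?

Starting from 3 we can reach 3, 9. That is one component of size 2.
Starting from 5 we can reach 5, 6, 10. That is one component of size 3.
Starting from 1 we can reach 1, 8, 12. That is one component of size 3.
Starting from 2 we can reach 2, 4, 7, 11. That is one component of size 4.
Total: 4 components.

4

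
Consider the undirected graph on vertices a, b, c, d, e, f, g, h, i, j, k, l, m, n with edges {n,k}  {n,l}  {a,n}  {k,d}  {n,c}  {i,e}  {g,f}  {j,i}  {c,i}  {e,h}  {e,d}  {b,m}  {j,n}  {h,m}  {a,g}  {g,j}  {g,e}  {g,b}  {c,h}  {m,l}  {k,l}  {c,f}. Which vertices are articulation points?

none

Removing n, for instance, still leaves 1 component. No single vertex removal increases the component count — the graph has no articulation points.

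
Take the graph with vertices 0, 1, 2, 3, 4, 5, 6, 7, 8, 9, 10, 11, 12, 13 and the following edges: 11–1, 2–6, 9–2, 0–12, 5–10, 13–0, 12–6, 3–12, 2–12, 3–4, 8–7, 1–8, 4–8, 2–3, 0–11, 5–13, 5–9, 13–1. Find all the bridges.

The edges on the cycle 5-9-2-3-4-8-1-11-0-13-5 are not bridges since each lies on that cycle.
But removing 8–7 disconnects 8 from 7; removing 10–5 disconnects 10 from 5 — these are bridges.

10-5, 7-8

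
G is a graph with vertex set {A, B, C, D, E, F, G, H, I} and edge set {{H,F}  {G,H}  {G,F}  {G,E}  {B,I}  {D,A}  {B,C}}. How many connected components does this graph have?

Starting from A we can reach A, D. That is one component of size 2.
Starting from B we can reach B, C, I. That is one component of size 3.
Starting from E we can reach E, F, G, H. That is one component of size 4.
Total: 3 components.

3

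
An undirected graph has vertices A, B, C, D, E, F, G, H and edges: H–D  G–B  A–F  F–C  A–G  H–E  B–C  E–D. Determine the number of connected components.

2

Starting from D we can reach D, E, H. That is one component of size 3.
Starting from A we can reach A, B, C, F, G. That is one component of size 5.
Total: 2 components.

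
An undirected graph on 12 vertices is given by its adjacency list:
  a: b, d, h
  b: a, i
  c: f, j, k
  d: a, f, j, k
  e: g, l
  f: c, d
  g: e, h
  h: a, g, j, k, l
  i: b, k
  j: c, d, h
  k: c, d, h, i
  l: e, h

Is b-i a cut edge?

After removing b-i, the path b-a-h-k-i still connects them, so the edge is not a bridge.

No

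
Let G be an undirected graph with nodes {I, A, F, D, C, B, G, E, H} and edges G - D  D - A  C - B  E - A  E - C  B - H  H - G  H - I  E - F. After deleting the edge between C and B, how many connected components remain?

1

C and B are still connected via C-E-A-D-G-H-B, so the component count stays at 1.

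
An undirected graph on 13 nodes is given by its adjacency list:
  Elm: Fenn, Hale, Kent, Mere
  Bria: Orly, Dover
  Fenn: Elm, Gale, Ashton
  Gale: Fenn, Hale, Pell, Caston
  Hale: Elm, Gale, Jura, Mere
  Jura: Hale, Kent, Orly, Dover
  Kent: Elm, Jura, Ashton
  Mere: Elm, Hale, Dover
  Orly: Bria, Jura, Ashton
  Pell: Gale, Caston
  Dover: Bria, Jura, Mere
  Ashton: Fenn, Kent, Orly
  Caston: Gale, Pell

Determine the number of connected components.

Starting from Elm we can reach Elm, Bria, Fenn, Gale, Hale, Jura, Kent, Mere, Orly, Pell, Dover, Ashton, Caston. That is one component of size 13.
Total: 1 component.

1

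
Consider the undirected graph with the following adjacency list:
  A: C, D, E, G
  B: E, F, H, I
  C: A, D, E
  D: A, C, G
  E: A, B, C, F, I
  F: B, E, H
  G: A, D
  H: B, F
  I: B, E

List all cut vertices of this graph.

Removing E increases the component count from 1 to 2, so E is a cut vertex.
By contrast removing A leaves 1 component; it is not a cut vertex. No other vertex is a cut vertex either.

E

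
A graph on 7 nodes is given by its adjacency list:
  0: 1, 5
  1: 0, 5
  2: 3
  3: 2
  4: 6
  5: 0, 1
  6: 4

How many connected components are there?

3

Starting from 2 we can reach 2, 3. That is one component of size 2.
Starting from 4 we can reach 4, 6. That is one component of size 2.
Starting from 0 we can reach 0, 1, 5. That is one component of size 3.
Total: 3 components.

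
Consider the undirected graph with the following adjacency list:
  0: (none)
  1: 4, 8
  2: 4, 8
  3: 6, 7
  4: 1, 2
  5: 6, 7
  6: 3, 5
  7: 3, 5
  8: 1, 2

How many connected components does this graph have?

3

0 is isolated — a component by itself.
Starting from 1 we can reach 1, 2, 4, 8. That is one component of size 4.
Starting from 3 we can reach 3, 5, 6, 7. That is one component of size 4.
Total: 3 components.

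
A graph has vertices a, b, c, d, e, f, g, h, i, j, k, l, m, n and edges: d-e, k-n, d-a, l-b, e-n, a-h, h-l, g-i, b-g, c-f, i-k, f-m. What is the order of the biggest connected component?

10

j is isolated — a component by itself.
Starting from c we can reach c, f, m. That is one component of size 3.
Starting from a we can reach a, b, d, e, g, h, i, k, l, n. That is one component of size 10.
The largest has 10 vertices.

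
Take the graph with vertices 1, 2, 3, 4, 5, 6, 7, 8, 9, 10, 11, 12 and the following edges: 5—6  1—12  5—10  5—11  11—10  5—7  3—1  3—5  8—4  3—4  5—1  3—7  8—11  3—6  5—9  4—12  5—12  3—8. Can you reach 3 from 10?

Yes

From 10 we can reach 1, 3, 4, 5, 6, 7, 8, 9, 10, 11, 12, which includes 3.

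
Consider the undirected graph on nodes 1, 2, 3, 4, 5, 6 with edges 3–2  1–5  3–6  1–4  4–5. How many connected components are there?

Starting from 1 we can reach 1, 4, 5. That is one component of size 3.
Starting from 2 we can reach 2, 3, 6. That is one component of size 3.
Total: 2 components.

2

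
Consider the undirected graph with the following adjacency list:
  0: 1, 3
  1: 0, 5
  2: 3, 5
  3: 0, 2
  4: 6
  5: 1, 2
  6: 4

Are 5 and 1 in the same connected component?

Yes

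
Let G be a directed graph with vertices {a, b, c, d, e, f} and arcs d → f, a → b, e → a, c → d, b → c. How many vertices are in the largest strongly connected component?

1

{d} is an SCC by itself.
{b} is an SCC by itself.
{e} is an SCC by itself.
{f} is an SCC by itself.
{a} is an SCC by itself.
(and 1 more singleton SCC)
The largest has 1 vertex.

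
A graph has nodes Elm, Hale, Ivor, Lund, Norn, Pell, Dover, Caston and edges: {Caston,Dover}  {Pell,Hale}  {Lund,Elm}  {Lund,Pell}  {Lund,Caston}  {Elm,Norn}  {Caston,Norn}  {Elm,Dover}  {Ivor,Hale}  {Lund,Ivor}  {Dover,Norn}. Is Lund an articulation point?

Deleting Lund raises the number of components from 1 to 2, so Lund is a cut vertex.

Yes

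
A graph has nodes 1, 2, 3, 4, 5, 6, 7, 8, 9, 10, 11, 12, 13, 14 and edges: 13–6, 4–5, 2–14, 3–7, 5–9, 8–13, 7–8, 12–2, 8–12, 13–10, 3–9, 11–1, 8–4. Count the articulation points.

4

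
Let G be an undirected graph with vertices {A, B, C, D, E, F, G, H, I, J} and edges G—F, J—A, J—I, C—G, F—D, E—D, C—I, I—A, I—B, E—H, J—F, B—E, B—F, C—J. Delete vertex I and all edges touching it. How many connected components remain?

1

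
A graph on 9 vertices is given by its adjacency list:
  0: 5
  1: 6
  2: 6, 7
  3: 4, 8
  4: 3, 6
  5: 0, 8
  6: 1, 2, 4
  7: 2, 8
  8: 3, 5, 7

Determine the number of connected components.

1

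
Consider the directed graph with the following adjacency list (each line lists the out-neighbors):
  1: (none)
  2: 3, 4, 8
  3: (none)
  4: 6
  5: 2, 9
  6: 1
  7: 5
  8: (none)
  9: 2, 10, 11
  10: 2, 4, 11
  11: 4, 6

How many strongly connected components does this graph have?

{11} is an SCC by itself.
{1} is an SCC by itself.
{4} is an SCC by itself.
{7} is an SCC by itself.
{8} is an SCC by itself.
(and 6 more singleton SCCs)
That gives 11 strongly connected components.

11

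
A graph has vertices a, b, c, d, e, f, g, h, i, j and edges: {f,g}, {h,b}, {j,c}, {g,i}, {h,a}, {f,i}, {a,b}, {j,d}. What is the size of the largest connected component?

e is isolated — a component by itself.
Starting from a we can reach a, b, h. That is one component of size 3.
Starting from c we can reach c, d, j. That is one component of size 3.
Starting from f we can reach f, g, i. That is one component of size 3.
The largest has 3 vertices.

3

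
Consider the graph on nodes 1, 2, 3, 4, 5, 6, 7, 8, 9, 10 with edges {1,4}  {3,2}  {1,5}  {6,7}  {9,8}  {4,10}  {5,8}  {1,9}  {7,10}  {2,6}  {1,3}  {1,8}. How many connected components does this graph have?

Starting from 1 we can reach 1, 2, 3, 4, 5, 6, 7, 8, 9, 10. That is one component of size 10.
Total: 1 component.

1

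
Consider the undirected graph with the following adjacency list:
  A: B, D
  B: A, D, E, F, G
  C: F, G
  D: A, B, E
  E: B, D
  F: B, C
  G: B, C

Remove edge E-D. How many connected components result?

E and D are still connected via E-B-D, so the component count stays at 1.

1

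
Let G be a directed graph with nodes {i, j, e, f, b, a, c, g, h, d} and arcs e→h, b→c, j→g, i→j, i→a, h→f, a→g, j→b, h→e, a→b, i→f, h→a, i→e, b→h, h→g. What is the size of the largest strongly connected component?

4

{a, b, e, h} are all mutually reachable — one SCC of size 4.
{d} is an SCC by itself.
{i} is an SCC by itself.
{g} is an SCC by itself.
{f} is an SCC by itself.
(and 2 more singleton SCCs)
The largest has 4 vertices.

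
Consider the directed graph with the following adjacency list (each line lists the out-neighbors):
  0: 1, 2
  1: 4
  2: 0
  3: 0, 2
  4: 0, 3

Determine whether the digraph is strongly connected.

Yes

From 0 we can reach every vertex (0, 1, 2, 3, 4), and every vertex can reach 0 (0, 1, 2, 3, 4). So the whole graph is one strongly connected component.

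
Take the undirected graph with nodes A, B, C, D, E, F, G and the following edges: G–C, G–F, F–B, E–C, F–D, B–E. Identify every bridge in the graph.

D-F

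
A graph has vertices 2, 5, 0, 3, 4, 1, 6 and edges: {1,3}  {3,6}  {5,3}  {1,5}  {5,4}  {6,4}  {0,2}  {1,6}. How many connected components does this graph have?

2

Starting from 0 we can reach 0, 2. That is one component of size 2.
Starting from 1 we can reach 1, 3, 4, 5, 6. That is one component of size 5.
Total: 2 components.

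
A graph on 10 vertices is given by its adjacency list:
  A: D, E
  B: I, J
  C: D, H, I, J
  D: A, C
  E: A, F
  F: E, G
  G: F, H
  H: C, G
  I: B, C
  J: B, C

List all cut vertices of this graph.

Removing C increases the component count from 1 to 2, so C is a cut vertex.
By contrast removing A leaves 1 component; it is not a cut vertex. No other vertex is a cut vertex either.

C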